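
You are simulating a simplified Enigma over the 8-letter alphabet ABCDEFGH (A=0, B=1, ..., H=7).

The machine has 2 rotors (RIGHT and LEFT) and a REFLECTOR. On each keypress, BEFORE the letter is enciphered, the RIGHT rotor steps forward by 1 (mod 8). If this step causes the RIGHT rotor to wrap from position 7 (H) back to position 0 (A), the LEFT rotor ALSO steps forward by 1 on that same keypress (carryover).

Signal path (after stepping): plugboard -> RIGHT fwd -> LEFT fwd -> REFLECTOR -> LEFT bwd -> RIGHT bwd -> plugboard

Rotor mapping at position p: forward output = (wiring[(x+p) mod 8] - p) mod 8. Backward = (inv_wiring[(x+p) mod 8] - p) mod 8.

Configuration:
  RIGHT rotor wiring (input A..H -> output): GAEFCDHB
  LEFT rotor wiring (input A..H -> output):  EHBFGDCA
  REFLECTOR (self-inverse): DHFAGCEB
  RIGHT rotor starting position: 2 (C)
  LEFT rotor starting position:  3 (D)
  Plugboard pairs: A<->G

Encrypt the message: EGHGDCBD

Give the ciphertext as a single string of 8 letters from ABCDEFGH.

Char 1 ('E'): step: R->3, L=3; E->plug->E->R->G->L->E->refl->G->L'->H->R'->B->plug->B
Char 2 ('G'): step: R->4, L=3; G->plug->A->R->G->L->E->refl->G->L'->H->R'->B->plug->B
Char 3 ('H'): step: R->5, L=3; H->plug->H->R->F->L->B->refl->H->L'->D->R'->E->plug->E
Char 4 ('G'): step: R->6, L=3; G->plug->A->R->B->L->D->refl->A->L'->C->R'->D->plug->D
Char 5 ('D'): step: R->7, L=3; D->plug->D->R->F->L->B->refl->H->L'->D->R'->F->plug->F
Char 6 ('C'): step: R->0, L->4 (L advanced); C->plug->C->R->E->L->A->refl->D->L'->F->R'->D->plug->D
Char 7 ('B'): step: R->1, L=4; B->plug->B->R->D->L->E->refl->G->L'->C->R'->E->plug->E
Char 8 ('D'): step: R->2, L=4; D->plug->D->R->B->L->H->refl->B->L'->H->R'->F->plug->F

Answer: BBEDFDEF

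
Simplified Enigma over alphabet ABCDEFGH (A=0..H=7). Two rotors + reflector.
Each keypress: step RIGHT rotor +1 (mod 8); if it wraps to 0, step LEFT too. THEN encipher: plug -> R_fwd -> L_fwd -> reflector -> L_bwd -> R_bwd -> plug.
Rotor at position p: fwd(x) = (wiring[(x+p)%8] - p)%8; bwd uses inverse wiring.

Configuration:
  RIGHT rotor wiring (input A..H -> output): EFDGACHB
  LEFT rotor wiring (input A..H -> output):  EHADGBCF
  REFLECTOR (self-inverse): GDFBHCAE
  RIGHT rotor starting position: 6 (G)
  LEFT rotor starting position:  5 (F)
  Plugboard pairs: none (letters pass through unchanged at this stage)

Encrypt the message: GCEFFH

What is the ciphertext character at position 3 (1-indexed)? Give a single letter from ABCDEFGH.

Char 1 ('G'): step: R->7, L=5; G->plug->G->R->D->L->H->refl->E->L'->A->R'->H->plug->H
Char 2 ('C'): step: R->0, L->6 (L advanced); C->plug->C->R->D->L->B->refl->D->L'->H->R'->G->plug->G
Char 3 ('E'): step: R->1, L=6; E->plug->E->R->B->L->H->refl->E->L'->A->R'->G->plug->G

G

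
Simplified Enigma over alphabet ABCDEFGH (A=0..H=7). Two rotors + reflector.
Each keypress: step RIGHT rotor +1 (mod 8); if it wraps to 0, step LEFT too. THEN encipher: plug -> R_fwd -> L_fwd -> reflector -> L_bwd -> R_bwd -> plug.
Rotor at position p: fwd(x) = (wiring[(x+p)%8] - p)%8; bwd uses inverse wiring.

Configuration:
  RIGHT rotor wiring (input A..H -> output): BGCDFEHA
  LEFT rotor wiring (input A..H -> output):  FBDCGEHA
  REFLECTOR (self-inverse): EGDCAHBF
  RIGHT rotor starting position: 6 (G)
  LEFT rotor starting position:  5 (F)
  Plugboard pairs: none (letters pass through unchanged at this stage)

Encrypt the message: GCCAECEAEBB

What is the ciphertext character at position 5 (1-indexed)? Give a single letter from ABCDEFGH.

Char 1 ('G'): step: R->7, L=5; G->plug->G->R->F->L->G->refl->B->L'->H->R'->C->plug->C
Char 2 ('C'): step: R->0, L->6 (L advanced); C->plug->C->R->C->L->H->refl->F->L'->E->R'->F->plug->F
Char 3 ('C'): step: R->1, L=6; C->plug->C->R->C->L->H->refl->F->L'->E->R'->D->plug->D
Char 4 ('A'): step: R->2, L=6; A->plug->A->R->A->L->B->refl->G->L'->H->R'->G->plug->G
Char 5 ('E'): step: R->3, L=6; E->plug->E->R->F->L->E->refl->A->L'->G->R'->F->plug->F

F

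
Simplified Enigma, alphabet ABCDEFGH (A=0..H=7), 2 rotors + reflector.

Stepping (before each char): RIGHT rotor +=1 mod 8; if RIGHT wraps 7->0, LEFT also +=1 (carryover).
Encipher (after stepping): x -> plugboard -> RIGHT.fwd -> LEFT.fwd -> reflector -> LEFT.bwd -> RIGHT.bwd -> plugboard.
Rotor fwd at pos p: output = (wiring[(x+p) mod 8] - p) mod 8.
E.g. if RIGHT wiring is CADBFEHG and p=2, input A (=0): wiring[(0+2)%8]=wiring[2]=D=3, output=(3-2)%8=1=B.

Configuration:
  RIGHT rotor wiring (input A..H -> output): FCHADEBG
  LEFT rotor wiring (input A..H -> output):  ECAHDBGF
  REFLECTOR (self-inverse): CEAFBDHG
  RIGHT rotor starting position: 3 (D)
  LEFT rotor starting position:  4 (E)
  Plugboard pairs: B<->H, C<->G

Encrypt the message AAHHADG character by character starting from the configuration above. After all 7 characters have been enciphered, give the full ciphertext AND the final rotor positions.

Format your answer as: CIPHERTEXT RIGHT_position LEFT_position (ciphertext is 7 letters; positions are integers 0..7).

Char 1 ('A'): step: R->4, L=4; A->plug->A->R->H->L->D->refl->F->L'->B->R'->E->plug->E
Char 2 ('A'): step: R->5, L=4; A->plug->A->R->H->L->D->refl->F->L'->B->R'->C->plug->G
Char 3 ('H'): step: R->6, L=4; H->plug->B->R->A->L->H->refl->G->L'->F->R'->G->plug->C
Char 4 ('H'): step: R->7, L=4; H->plug->B->R->G->L->E->refl->B->L'->D->R'->C->plug->G
Char 5 ('A'): step: R->0, L->5 (L advanced); A->plug->A->R->F->L->D->refl->F->L'->E->R'->F->plug->F
Char 6 ('D'): step: R->1, L=5; D->plug->D->R->C->L->A->refl->C->L'->G->R'->B->plug->H
Char 7 ('G'): step: R->2, L=5; G->plug->C->R->B->L->B->refl->E->L'->A->R'->H->plug->B
Final: ciphertext=EGCGFHB, RIGHT=2, LEFT=5

Answer: EGCGFHB 2 5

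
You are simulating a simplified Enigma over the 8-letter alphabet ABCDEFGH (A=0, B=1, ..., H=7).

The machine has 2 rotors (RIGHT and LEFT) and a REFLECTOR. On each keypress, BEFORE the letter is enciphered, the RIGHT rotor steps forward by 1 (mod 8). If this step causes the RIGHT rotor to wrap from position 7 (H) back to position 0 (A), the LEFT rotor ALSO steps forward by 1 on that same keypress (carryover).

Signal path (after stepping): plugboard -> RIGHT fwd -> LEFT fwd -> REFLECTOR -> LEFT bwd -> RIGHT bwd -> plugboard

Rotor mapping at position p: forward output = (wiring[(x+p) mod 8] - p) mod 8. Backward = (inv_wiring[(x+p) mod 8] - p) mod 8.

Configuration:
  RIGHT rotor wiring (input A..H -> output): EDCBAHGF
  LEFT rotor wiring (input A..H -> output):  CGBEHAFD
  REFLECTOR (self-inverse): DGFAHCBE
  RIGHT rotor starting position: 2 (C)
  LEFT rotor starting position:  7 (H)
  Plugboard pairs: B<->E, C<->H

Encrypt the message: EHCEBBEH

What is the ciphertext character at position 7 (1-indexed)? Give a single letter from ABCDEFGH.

Char 1 ('E'): step: R->3, L=7; E->plug->B->R->F->L->A->refl->D->L'->B->R'->F->plug->F
Char 2 ('H'): step: R->4, L=7; H->plug->C->R->C->L->H->refl->E->L'->A->R'->E->plug->B
Char 3 ('C'): step: R->5, L=7; C->plug->H->R->D->L->C->refl->F->L'->E->R'->G->plug->G
Char 4 ('E'): step: R->6, L=7; E->plug->B->R->H->L->G->refl->B->L'->G->R'->C->plug->H
Char 5 ('B'): step: R->7, L=7; B->plug->E->R->C->L->H->refl->E->L'->A->R'->G->plug->G
Char 6 ('B'): step: R->0, L->0 (L advanced); B->plug->E->R->A->L->C->refl->F->L'->G->R'->G->plug->G
Char 7 ('E'): step: R->1, L=0; E->plug->B->R->B->L->G->refl->B->L'->C->R'->A->plug->A

A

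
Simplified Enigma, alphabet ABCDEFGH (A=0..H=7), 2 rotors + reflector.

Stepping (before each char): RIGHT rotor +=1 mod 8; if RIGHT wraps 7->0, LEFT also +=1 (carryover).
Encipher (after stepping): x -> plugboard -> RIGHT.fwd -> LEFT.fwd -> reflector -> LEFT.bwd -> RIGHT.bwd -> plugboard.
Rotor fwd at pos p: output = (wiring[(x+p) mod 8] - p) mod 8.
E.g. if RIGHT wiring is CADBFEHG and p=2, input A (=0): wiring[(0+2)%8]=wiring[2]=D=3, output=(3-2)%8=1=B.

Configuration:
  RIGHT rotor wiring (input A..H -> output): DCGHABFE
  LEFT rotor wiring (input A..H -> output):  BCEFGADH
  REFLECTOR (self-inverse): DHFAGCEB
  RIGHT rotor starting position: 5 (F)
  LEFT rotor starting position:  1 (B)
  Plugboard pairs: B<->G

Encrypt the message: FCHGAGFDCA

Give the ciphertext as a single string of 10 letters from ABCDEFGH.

Answer: AACECFAAEE

Derivation:
Char 1 ('F'): step: R->6, L=1; F->plug->F->R->B->L->D->refl->A->L'->H->R'->A->plug->A
Char 2 ('C'): step: R->7, L=1; C->plug->C->R->D->L->F->refl->C->L'->F->R'->A->plug->A
Char 3 ('H'): step: R->0, L->2 (L advanced); H->plug->H->R->E->L->B->refl->H->L'->G->R'->C->plug->C
Char 4 ('G'): step: R->1, L=2; G->plug->B->R->F->L->F->refl->C->L'->A->R'->E->plug->E
Char 5 ('A'): step: R->2, L=2; A->plug->A->R->E->L->B->refl->H->L'->G->R'->C->plug->C
Char 6 ('G'): step: R->3, L=2; G->plug->B->R->F->L->F->refl->C->L'->A->R'->F->plug->F
Char 7 ('F'): step: R->4, L=2; F->plug->F->R->G->L->H->refl->B->L'->E->R'->A->plug->A
Char 8 ('D'): step: R->5, L=2; D->plug->D->R->G->L->H->refl->B->L'->E->R'->A->plug->A
Char 9 ('C'): step: R->6, L=2; C->plug->C->R->F->L->F->refl->C->L'->A->R'->E->plug->E
Char 10 ('A'): step: R->7, L=2; A->plug->A->R->F->L->F->refl->C->L'->A->R'->E->plug->E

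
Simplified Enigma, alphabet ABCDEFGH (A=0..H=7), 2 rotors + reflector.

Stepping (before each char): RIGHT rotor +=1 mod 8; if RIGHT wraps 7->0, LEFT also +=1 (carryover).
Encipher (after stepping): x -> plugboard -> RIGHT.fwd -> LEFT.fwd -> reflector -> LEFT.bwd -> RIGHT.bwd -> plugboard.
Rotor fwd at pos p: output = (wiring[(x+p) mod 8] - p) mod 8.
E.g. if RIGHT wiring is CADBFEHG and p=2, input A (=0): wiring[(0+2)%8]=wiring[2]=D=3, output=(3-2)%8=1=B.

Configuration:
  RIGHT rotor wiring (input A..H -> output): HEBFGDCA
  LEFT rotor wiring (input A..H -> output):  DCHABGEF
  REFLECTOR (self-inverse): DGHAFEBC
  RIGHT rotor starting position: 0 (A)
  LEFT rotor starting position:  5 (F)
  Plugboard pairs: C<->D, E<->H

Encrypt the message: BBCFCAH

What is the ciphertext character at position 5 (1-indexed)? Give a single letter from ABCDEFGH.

Char 1 ('B'): step: R->1, L=5; B->plug->B->R->A->L->B->refl->G->L'->D->R'->A->plug->A
Char 2 ('B'): step: R->2, L=5; B->plug->B->R->D->L->G->refl->B->L'->A->R'->E->plug->H
Char 3 ('C'): step: R->3, L=5; C->plug->D->R->H->L->E->refl->F->L'->E->R'->F->plug->F
Char 4 ('F'): step: R->4, L=5; F->plug->F->R->A->L->B->refl->G->L'->D->R'->E->plug->H
Char 5 ('C'): step: R->5, L=5; C->plug->D->R->C->L->A->refl->D->L'->G->R'->A->plug->A

A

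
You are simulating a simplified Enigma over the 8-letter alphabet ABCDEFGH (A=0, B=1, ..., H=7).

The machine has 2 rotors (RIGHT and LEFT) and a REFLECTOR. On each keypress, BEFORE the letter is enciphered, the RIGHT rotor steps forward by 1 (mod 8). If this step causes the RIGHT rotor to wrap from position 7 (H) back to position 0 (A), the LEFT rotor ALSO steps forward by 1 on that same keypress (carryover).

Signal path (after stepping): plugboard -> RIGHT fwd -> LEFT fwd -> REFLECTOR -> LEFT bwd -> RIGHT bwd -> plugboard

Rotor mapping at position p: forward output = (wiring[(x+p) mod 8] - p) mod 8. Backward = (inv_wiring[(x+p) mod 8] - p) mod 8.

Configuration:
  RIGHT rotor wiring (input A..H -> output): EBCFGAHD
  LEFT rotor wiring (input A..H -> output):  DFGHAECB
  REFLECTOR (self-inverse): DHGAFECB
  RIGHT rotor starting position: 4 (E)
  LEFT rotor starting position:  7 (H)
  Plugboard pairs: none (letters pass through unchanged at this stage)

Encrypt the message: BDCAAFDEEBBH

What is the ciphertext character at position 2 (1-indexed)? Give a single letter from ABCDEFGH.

Char 1 ('B'): step: R->5, L=7; B->plug->B->R->C->L->G->refl->C->L'->A->R'->G->plug->G
Char 2 ('D'): step: R->6, L=7; D->plug->D->R->D->L->H->refl->B->L'->F->R'->B->plug->B

B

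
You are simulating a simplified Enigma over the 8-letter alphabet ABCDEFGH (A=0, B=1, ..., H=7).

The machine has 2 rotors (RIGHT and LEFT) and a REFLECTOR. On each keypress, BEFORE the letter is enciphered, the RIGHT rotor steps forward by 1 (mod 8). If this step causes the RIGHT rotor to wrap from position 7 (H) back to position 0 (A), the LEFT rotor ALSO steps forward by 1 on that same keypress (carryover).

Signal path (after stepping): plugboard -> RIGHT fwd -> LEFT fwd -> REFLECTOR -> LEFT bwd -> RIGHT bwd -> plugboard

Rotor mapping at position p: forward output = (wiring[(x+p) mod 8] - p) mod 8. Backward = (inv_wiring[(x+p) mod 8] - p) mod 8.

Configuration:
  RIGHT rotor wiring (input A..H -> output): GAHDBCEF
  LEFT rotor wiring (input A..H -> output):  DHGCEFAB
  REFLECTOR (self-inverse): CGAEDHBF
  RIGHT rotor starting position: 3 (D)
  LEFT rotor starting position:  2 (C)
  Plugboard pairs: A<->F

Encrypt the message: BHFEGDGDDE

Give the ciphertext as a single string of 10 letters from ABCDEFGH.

Char 1 ('B'): step: R->4, L=2; B->plug->B->R->G->L->B->refl->G->L'->E->R'->F->plug->A
Char 2 ('H'): step: R->5, L=2; H->plug->H->R->E->L->G->refl->B->L'->G->R'->G->plug->G
Char 3 ('F'): step: R->6, L=2; F->plug->A->R->G->L->B->refl->G->L'->E->R'->H->plug->H
Char 4 ('E'): step: R->7, L=2; E->plug->E->R->E->L->G->refl->B->L'->G->R'->A->plug->F
Char 5 ('G'): step: R->0, L->3 (L advanced); G->plug->G->R->E->L->G->refl->B->L'->B->R'->E->plug->E
Char 6 ('D'): step: R->1, L=3; D->plug->D->R->A->L->H->refl->F->L'->D->R'->F->plug->A
Char 7 ('G'): step: R->2, L=3; G->plug->G->R->E->L->G->refl->B->L'->B->R'->B->plug->B
Char 8 ('D'): step: R->3, L=3; D->plug->D->R->B->L->B->refl->G->L'->E->R'->H->plug->H
Char 9 ('D'): step: R->4, L=3; D->plug->D->R->B->L->B->refl->G->L'->E->R'->F->plug->A
Char 10 ('E'): step: R->5, L=3; E->plug->E->R->D->L->F->refl->H->L'->A->R'->C->plug->C

Answer: AGHFEABHAC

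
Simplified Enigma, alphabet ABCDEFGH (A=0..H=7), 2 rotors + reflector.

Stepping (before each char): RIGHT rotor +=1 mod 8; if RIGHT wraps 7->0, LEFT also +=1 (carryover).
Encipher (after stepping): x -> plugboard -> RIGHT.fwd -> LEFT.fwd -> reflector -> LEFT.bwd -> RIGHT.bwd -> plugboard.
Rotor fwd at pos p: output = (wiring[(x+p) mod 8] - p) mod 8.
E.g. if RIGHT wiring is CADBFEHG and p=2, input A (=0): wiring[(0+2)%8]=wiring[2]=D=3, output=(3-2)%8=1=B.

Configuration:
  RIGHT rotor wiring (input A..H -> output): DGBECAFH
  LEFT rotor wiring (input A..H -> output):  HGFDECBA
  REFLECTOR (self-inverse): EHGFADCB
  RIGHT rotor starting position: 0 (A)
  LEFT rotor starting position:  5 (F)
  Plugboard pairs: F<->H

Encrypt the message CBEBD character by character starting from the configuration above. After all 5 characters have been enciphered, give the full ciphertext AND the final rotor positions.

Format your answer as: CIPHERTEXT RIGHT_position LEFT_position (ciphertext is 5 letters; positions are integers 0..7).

Answer: GCBEA 5 5

Derivation:
Char 1 ('C'): step: R->1, L=5; C->plug->C->R->D->L->C->refl->G->L'->G->R'->G->plug->G
Char 2 ('B'): step: R->2, L=5; B->plug->B->R->C->L->D->refl->F->L'->A->R'->C->plug->C
Char 3 ('E'): step: R->3, L=5; E->plug->E->R->E->L->B->refl->H->L'->H->R'->B->plug->B
Char 4 ('B'): step: R->4, L=5; B->plug->B->R->E->L->B->refl->H->L'->H->R'->E->plug->E
Char 5 ('D'): step: R->5, L=5; D->plug->D->R->G->L->G->refl->C->L'->D->R'->A->plug->A
Final: ciphertext=GCBEA, RIGHT=5, LEFT=5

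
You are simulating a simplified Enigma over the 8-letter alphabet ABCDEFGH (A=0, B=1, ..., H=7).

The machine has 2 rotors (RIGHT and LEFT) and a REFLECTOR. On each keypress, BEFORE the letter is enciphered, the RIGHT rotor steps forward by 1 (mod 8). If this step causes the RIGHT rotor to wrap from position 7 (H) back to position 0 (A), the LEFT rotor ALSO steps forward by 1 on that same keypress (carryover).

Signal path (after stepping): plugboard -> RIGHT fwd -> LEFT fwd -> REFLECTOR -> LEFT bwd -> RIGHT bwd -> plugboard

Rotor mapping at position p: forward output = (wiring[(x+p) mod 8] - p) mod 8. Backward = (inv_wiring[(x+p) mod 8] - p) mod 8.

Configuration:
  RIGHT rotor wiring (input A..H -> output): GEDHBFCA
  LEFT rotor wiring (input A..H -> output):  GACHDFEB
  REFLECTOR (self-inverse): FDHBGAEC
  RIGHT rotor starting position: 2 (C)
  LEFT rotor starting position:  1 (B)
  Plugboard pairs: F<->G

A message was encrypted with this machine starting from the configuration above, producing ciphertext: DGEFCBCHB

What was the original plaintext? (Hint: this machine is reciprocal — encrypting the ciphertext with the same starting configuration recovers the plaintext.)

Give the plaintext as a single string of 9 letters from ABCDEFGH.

Answer: BHGCAGFDD

Derivation:
Char 1 ('D'): step: R->3, L=1; D->plug->D->R->H->L->F->refl->A->L'->G->R'->B->plug->B
Char 2 ('G'): step: R->4, L=1; G->plug->F->R->A->L->H->refl->C->L'->D->R'->H->plug->H
Char 3 ('E'): step: R->5, L=1; E->plug->E->R->H->L->F->refl->A->L'->G->R'->F->plug->G
Char 4 ('F'): step: R->6, L=1; F->plug->G->R->D->L->C->refl->H->L'->A->R'->C->plug->C
Char 5 ('C'): step: R->7, L=1; C->plug->C->R->F->L->D->refl->B->L'->B->R'->A->plug->A
Char 6 ('B'): step: R->0, L->2 (L advanced); B->plug->B->R->E->L->C->refl->H->L'->F->R'->F->plug->G
Char 7 ('C'): step: R->1, L=2; C->plug->C->R->G->L->E->refl->G->L'->H->R'->G->plug->F
Char 8 ('H'): step: R->2, L=2; H->plug->H->R->C->L->B->refl->D->L'->D->R'->D->plug->D
Char 9 ('B'): step: R->3, L=2; B->plug->B->R->G->L->E->refl->G->L'->H->R'->D->plug->D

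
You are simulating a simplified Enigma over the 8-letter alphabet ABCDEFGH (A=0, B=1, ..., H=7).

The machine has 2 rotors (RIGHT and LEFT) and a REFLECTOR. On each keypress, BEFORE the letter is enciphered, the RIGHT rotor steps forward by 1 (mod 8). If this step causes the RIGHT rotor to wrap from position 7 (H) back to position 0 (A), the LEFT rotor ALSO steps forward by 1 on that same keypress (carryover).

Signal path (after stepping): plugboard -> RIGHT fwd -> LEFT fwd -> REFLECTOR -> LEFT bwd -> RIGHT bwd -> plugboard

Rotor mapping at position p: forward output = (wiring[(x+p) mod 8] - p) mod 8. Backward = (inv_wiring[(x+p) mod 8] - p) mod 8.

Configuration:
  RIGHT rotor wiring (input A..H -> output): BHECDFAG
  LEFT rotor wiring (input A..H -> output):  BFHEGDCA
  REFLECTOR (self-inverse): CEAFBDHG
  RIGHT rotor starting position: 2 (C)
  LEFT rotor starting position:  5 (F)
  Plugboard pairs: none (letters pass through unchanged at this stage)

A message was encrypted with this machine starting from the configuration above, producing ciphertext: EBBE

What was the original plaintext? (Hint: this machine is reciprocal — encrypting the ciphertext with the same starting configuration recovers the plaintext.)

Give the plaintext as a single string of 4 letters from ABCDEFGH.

Char 1 ('E'): step: R->3, L=5; E->plug->E->R->D->L->E->refl->B->L'->H->R'->A->plug->A
Char 2 ('B'): step: R->4, L=5; B->plug->B->R->B->L->F->refl->D->L'->C->R'->D->plug->D
Char 3 ('B'): step: R->5, L=5; B->plug->B->R->D->L->E->refl->B->L'->H->R'->F->plug->F
Char 4 ('E'): step: R->6, L=5; E->plug->E->R->G->L->H->refl->G->L'->A->R'->B->plug->B

Answer: ADFB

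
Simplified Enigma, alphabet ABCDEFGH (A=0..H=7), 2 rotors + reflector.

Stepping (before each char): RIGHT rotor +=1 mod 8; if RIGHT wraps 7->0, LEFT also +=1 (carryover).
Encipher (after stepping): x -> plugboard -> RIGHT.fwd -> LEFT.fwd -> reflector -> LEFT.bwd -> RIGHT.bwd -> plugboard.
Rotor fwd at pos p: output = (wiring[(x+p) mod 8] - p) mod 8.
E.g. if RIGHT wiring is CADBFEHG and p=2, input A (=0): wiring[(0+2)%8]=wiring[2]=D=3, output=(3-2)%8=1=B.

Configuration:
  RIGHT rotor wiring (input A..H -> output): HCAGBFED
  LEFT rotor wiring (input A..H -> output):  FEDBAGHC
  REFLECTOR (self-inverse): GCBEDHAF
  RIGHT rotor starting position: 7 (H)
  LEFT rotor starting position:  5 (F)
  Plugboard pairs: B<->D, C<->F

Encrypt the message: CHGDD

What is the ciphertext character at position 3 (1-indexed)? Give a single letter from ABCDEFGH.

Char 1 ('C'): step: R->0, L->6 (L advanced); C->plug->F->R->F->L->D->refl->E->L'->B->R'->E->plug->E
Char 2 ('H'): step: R->1, L=6; H->plug->H->R->G->L->C->refl->B->L'->A->R'->D->plug->B
Char 3 ('G'): step: R->2, L=6; G->plug->G->R->F->L->D->refl->E->L'->B->R'->F->plug->C

C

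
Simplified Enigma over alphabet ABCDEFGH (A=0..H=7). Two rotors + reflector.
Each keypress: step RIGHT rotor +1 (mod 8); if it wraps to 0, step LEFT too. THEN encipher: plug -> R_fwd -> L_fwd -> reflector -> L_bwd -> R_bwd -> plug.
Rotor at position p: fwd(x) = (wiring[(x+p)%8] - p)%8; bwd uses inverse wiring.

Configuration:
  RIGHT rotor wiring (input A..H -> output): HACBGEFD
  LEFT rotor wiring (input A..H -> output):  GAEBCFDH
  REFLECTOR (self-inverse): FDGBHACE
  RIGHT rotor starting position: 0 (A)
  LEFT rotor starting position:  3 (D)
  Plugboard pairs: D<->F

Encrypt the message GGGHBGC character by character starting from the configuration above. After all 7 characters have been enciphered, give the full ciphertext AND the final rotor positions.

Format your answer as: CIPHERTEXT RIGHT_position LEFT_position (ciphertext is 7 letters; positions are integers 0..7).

Answer: CBHFFFA 7 3

Derivation:
Char 1 ('G'): step: R->1, L=3; G->plug->G->R->C->L->C->refl->G->L'->A->R'->C->plug->C
Char 2 ('G'): step: R->2, L=3; G->plug->G->R->F->L->D->refl->B->L'->H->R'->B->plug->B
Char 3 ('G'): step: R->3, L=3; G->plug->G->R->F->L->D->refl->B->L'->H->R'->H->plug->H
Char 4 ('H'): step: R->4, L=3; H->plug->H->R->F->L->D->refl->B->L'->H->R'->D->plug->F
Char 5 ('B'): step: R->5, L=3; B->plug->B->R->A->L->G->refl->C->L'->C->R'->D->plug->F
Char 6 ('G'): step: R->6, L=3; G->plug->G->R->A->L->G->refl->C->L'->C->R'->D->plug->F
Char 7 ('C'): step: R->7, L=3; C->plug->C->R->B->L->H->refl->E->L'->E->R'->A->plug->A
Final: ciphertext=CBHFFFA, RIGHT=7, LEFT=3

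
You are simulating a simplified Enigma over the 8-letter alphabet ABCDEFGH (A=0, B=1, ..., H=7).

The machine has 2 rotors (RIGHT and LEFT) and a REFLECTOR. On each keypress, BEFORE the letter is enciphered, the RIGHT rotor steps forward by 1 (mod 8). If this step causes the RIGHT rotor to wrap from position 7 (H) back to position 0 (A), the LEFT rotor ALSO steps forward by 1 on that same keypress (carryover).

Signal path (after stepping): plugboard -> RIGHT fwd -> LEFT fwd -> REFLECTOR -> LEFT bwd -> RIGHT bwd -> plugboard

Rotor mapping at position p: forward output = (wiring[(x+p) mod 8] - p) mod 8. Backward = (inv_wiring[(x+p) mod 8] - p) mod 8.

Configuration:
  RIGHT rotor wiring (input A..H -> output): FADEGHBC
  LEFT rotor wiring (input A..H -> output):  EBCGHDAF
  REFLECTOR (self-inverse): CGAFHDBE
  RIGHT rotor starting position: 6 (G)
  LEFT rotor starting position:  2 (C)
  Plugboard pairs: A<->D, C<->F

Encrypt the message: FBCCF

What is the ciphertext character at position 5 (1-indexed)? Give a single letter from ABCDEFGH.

Char 1 ('F'): step: R->7, L=2; F->plug->C->R->B->L->E->refl->H->L'->H->R'->F->plug->C
Char 2 ('B'): step: R->0, L->3 (L advanced); B->plug->B->R->A->L->D->refl->F->L'->D->R'->C->plug->F
Char 3 ('C'): step: R->1, L=3; C->plug->F->R->A->L->D->refl->F->L'->D->R'->C->plug->F
Char 4 ('C'): step: R->2, L=3; C->plug->F->R->A->L->D->refl->F->L'->D->R'->G->plug->G
Char 5 ('F'): step: R->3, L=3; F->plug->C->R->E->L->C->refl->A->L'->C->R'->F->plug->C

C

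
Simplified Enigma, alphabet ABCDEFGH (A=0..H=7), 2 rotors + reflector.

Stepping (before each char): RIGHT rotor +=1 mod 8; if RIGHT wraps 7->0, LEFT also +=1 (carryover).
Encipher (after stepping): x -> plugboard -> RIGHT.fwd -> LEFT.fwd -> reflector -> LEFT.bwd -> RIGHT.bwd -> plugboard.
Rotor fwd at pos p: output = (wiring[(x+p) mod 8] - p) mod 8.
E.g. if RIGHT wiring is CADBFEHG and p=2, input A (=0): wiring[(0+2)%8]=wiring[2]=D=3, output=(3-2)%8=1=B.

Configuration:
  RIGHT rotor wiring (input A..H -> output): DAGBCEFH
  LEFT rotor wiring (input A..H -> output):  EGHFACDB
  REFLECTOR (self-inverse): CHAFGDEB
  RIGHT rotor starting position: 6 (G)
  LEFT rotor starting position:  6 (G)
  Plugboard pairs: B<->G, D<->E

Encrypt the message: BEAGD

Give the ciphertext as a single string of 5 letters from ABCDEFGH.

Answer: GCFAG

Derivation:
Char 1 ('B'): step: R->7, L=6; B->plug->G->R->F->L->H->refl->B->L'->E->R'->B->plug->G
Char 2 ('E'): step: R->0, L->7 (L advanced); E->plug->D->R->B->L->F->refl->D->L'->G->R'->C->plug->C
Char 3 ('A'): step: R->1, L=7; A->plug->A->R->H->L->E->refl->G->L'->E->R'->F->plug->F
Char 4 ('G'): step: R->2, L=7; G->plug->B->R->H->L->E->refl->G->L'->E->R'->A->plug->A
Char 5 ('D'): step: R->3, L=7; D->plug->E->R->E->L->G->refl->E->L'->H->R'->B->plug->G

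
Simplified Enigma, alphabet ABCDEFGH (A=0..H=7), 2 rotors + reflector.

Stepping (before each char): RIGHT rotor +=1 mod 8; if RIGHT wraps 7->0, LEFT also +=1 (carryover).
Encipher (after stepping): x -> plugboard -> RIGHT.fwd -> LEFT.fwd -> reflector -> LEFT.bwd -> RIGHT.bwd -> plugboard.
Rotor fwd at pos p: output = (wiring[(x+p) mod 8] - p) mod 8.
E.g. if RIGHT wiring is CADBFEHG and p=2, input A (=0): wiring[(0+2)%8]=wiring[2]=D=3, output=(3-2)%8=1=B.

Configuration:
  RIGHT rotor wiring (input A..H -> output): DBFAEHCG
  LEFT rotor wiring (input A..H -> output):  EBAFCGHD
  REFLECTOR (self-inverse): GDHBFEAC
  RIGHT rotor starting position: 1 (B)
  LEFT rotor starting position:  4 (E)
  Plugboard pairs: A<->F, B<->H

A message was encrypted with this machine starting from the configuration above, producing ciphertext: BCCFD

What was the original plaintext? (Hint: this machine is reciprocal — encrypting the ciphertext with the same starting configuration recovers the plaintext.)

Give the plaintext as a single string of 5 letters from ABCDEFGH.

Answer: CAABB

Derivation:
Char 1 ('B'): step: R->2, L=4; B->plug->H->R->H->L->B->refl->D->L'->C->R'->C->plug->C
Char 2 ('C'): step: R->3, L=4; C->plug->C->R->E->L->A->refl->G->L'->A->R'->F->plug->A
Char 3 ('C'): step: R->4, L=4; C->plug->C->R->G->L->E->refl->F->L'->F->R'->F->plug->A
Char 4 ('F'): step: R->5, L=4; F->plug->A->R->C->L->D->refl->B->L'->H->R'->H->plug->B
Char 5 ('D'): step: R->6, L=4; D->plug->D->R->D->L->H->refl->C->L'->B->R'->H->plug->B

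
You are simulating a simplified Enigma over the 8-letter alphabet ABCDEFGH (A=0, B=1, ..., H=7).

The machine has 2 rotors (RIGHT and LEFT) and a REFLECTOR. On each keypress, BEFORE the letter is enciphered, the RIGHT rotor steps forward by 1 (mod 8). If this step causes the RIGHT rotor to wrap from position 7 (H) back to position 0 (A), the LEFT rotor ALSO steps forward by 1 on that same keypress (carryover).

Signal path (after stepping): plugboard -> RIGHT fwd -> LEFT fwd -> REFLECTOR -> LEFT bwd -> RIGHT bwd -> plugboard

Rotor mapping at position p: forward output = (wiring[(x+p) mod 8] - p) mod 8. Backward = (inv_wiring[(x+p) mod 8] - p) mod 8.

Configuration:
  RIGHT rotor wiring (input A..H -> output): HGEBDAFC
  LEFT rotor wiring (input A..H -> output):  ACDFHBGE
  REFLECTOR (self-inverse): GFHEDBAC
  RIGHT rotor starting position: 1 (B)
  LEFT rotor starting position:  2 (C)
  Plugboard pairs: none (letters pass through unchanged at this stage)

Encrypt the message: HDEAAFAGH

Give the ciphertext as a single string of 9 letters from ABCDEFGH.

Answer: CBHCEGHBG

Derivation:
Char 1 ('H'): step: R->2, L=2; H->plug->H->R->E->L->E->refl->D->L'->B->R'->C->plug->C
Char 2 ('D'): step: R->3, L=2; D->plug->D->R->C->L->F->refl->B->L'->A->R'->B->plug->B
Char 3 ('E'): step: R->4, L=2; E->plug->E->R->D->L->H->refl->C->L'->F->R'->H->plug->H
Char 4 ('A'): step: R->5, L=2; A->plug->A->R->D->L->H->refl->C->L'->F->R'->C->plug->C
Char 5 ('A'): step: R->6, L=2; A->plug->A->R->H->L->A->refl->G->L'->G->R'->E->plug->E
Char 6 ('F'): step: R->7, L=2; F->plug->F->R->E->L->E->refl->D->L'->B->R'->G->plug->G
Char 7 ('A'): step: R->0, L->3 (L advanced); A->plug->A->R->H->L->A->refl->G->L'->C->R'->H->plug->H
Char 8 ('G'): step: R->1, L=3; G->plug->G->R->B->L->E->refl->D->L'->D->R'->B->plug->B
Char 9 ('H'): step: R->2, L=3; H->plug->H->R->E->L->B->refl->F->L'->F->R'->G->plug->G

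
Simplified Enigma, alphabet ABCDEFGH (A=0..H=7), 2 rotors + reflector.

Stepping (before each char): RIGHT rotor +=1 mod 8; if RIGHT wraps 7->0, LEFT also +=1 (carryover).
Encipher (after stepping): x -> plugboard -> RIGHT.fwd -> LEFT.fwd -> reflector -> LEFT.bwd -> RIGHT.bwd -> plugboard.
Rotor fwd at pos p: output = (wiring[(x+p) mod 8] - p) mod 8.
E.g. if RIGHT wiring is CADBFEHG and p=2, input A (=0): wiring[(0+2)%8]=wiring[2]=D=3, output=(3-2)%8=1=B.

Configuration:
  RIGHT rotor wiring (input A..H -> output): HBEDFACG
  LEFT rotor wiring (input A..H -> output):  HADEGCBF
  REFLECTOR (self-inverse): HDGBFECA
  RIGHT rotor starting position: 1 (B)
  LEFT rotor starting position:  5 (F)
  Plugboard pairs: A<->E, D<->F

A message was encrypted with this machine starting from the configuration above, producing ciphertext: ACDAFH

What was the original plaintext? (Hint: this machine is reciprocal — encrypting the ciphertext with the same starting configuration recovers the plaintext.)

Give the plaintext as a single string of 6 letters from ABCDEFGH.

Answer: BAADDF

Derivation:
Char 1 ('A'): step: R->2, L=5; A->plug->E->R->A->L->F->refl->E->L'->B->R'->B->plug->B
Char 2 ('C'): step: R->3, L=5; C->plug->C->R->F->L->G->refl->C->L'->D->R'->E->plug->A
Char 3 ('D'): step: R->4, L=5; D->plug->F->R->F->L->G->refl->C->L'->D->R'->E->plug->A
Char 4 ('A'): step: R->5, L=5; A->plug->E->R->E->L->D->refl->B->L'->H->R'->F->plug->D
Char 5 ('F'): step: R->6, L=5; F->plug->D->R->D->L->C->refl->G->L'->F->R'->F->plug->D
Char 6 ('H'): step: R->7, L=5; H->plug->H->R->D->L->C->refl->G->L'->F->R'->D->plug->F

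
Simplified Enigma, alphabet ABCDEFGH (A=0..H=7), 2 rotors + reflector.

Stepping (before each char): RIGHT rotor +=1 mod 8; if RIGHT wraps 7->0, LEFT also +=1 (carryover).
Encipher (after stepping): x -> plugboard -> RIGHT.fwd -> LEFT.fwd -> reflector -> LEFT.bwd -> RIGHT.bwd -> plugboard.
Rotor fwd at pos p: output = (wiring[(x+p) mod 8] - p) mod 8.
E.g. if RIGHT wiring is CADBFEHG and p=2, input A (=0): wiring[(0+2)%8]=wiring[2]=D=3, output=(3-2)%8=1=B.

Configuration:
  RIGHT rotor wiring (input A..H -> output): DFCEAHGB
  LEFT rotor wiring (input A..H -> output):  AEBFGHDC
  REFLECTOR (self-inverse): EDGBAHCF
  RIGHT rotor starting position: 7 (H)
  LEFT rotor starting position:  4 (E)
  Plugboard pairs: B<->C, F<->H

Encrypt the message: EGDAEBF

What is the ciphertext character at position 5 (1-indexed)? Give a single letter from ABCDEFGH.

Char 1 ('E'): step: R->0, L->5 (L advanced); E->plug->E->R->A->L->C->refl->G->L'->B->R'->H->plug->F
Char 2 ('G'): step: R->1, L=5; G->plug->G->R->A->L->C->refl->G->L'->B->R'->B->plug->C
Char 3 ('D'): step: R->2, L=5; D->plug->D->R->F->L->E->refl->A->L'->G->R'->C->plug->B
Char 4 ('A'): step: R->3, L=5; A->plug->A->R->B->L->G->refl->C->L'->A->R'->F->plug->H
Char 5 ('E'): step: R->4, L=5; E->plug->E->R->H->L->B->refl->D->L'->D->R'->B->plug->C

C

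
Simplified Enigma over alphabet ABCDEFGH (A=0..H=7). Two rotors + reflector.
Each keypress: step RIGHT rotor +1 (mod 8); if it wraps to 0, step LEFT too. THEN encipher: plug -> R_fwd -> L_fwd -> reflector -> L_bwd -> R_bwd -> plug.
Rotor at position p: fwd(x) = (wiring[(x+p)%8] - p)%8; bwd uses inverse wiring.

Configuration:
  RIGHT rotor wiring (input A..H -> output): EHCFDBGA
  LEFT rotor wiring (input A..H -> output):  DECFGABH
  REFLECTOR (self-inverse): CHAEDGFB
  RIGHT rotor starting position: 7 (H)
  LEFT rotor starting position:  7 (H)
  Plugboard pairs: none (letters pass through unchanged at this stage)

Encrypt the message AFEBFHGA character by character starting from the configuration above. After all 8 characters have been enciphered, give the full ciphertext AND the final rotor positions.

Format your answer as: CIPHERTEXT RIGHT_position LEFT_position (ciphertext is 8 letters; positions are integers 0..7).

Answer: EDBFDDBC 7 0

Derivation:
Char 1 ('A'): step: R->0, L->0 (L advanced); A->plug->A->R->E->L->G->refl->F->L'->D->R'->E->plug->E
Char 2 ('F'): step: R->1, L=0; F->plug->F->R->F->L->A->refl->C->L'->C->R'->D->plug->D
Char 3 ('E'): step: R->2, L=0; E->plug->E->R->E->L->G->refl->F->L'->D->R'->B->plug->B
Char 4 ('B'): step: R->3, L=0; B->plug->B->R->A->L->D->refl->E->L'->B->R'->F->plug->F
Char 5 ('F'): step: R->4, L=0; F->plug->F->R->D->L->F->refl->G->L'->E->R'->D->plug->D
Char 6 ('H'): step: R->5, L=0; H->plug->H->R->G->L->B->refl->H->L'->H->R'->D->plug->D
Char 7 ('G'): step: R->6, L=0; G->plug->G->R->F->L->A->refl->C->L'->C->R'->B->plug->B
Char 8 ('A'): step: R->7, L=0; A->plug->A->R->B->L->E->refl->D->L'->A->R'->C->plug->C
Final: ciphertext=EDBFDDBC, RIGHT=7, LEFT=0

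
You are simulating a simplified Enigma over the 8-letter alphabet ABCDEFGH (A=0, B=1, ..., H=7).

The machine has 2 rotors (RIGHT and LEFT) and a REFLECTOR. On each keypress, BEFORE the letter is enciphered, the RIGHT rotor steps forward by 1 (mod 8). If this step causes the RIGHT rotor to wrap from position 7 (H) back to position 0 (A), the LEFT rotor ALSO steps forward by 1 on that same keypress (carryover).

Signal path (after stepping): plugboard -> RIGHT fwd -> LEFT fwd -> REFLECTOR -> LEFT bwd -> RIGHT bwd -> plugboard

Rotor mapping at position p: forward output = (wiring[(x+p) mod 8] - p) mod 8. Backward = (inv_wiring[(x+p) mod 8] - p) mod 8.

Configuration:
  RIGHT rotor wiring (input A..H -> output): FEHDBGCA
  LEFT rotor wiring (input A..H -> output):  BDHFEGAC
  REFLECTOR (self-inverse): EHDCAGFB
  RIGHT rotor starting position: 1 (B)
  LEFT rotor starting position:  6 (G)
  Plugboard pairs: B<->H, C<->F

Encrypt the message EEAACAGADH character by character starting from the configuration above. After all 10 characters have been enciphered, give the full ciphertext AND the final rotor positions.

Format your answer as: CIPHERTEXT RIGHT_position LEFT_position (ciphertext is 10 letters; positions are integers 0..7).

Char 1 ('E'): step: R->2, L=6; E->plug->E->R->A->L->C->refl->D->L'->C->R'->H->plug->B
Char 2 ('E'): step: R->3, L=6; E->plug->E->R->F->L->H->refl->B->L'->E->R'->H->plug->B
Char 3 ('A'): step: R->4, L=6; A->plug->A->R->F->L->H->refl->B->L'->E->R'->D->plug->D
Char 4 ('A'): step: R->5, L=6; A->plug->A->R->B->L->E->refl->A->L'->H->R'->E->plug->E
Char 5 ('C'): step: R->6, L=6; C->plug->F->R->F->L->H->refl->B->L'->E->R'->A->plug->A
Char 6 ('A'): step: R->7, L=6; A->plug->A->R->B->L->E->refl->A->L'->H->R'->G->plug->G
Char 7 ('G'): step: R->0, L->7 (L advanced); G->plug->G->R->C->L->E->refl->A->L'->D->R'->D->plug->D
Char 8 ('A'): step: R->1, L=7; A->plug->A->R->D->L->A->refl->E->L'->C->R'->C->plug->F
Char 9 ('D'): step: R->2, L=7; D->plug->D->R->E->L->G->refl->F->L'->F->R'->A->plug->A
Char 10 ('H'): step: R->3, L=7; H->plug->B->R->G->L->H->refl->B->L'->H->R'->D->plug->D
Final: ciphertext=BBDEAGDFAD, RIGHT=3, LEFT=7

Answer: BBDEAGDFAD 3 7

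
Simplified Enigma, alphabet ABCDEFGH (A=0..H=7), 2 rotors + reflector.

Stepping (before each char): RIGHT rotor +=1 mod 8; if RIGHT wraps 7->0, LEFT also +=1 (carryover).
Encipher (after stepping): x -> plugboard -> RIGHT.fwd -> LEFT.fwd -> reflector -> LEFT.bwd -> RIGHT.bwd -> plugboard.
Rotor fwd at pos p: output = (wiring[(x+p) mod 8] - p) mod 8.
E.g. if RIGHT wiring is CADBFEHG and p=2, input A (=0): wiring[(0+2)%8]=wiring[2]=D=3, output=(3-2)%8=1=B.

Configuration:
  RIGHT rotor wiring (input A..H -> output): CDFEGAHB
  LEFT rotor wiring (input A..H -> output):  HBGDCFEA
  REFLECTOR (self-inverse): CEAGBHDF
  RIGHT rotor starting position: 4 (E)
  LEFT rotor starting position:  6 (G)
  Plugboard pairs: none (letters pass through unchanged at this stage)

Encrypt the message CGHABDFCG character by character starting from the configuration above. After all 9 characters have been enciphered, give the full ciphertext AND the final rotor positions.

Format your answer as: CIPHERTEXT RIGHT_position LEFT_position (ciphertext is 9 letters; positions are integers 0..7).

Answer: HBBHGEBFA 5 7

Derivation:
Char 1 ('C'): step: R->5, L=6; C->plug->C->R->E->L->A->refl->C->L'->B->R'->H->plug->H
Char 2 ('G'): step: R->6, L=6; G->plug->G->R->A->L->G->refl->D->L'->D->R'->B->plug->B
Char 3 ('H'): step: R->7, L=6; H->plug->H->R->A->L->G->refl->D->L'->D->R'->B->plug->B
Char 4 ('A'): step: R->0, L->7 (L advanced); A->plug->A->R->C->L->C->refl->A->L'->B->R'->H->plug->H
Char 5 ('B'): step: R->1, L=7; B->plug->B->R->E->L->E->refl->B->L'->A->R'->G->plug->G
Char 6 ('D'): step: R->2, L=7; D->plug->D->R->G->L->G->refl->D->L'->F->R'->E->plug->E
Char 7 ('F'): step: R->3, L=7; F->plug->F->R->H->L->F->refl->H->L'->D->R'->B->plug->B
Char 8 ('C'): step: R->4, L=7; C->plug->C->R->D->L->H->refl->F->L'->H->R'->F->plug->F
Char 9 ('G'): step: R->5, L=7; G->plug->G->R->H->L->F->refl->H->L'->D->R'->A->plug->A
Final: ciphertext=HBBHGEBFA, RIGHT=5, LEFT=7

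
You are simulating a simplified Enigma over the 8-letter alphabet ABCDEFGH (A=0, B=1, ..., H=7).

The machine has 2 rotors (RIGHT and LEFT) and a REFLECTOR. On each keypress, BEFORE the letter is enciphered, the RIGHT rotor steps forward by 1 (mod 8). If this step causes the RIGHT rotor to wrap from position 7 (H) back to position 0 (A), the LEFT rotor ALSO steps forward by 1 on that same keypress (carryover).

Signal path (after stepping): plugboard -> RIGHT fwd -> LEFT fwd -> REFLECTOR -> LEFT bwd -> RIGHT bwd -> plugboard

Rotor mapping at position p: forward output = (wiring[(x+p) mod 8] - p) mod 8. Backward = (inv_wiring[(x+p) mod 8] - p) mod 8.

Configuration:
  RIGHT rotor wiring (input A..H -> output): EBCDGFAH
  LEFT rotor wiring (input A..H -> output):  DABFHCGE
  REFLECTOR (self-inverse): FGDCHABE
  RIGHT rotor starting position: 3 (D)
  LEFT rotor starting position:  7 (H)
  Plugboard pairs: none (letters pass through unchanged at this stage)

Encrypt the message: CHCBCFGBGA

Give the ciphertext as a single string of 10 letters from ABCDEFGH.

Answer: ADDAEEEFAF

Derivation:
Char 1 ('C'): step: R->4, L=7; C->plug->C->R->E->L->G->refl->B->L'->C->R'->A->plug->A
Char 2 ('H'): step: R->5, L=7; H->plug->H->R->B->L->E->refl->H->L'->H->R'->D->plug->D
Char 3 ('C'): step: R->6, L=7; C->plug->C->R->G->L->D->refl->C->L'->D->R'->D->plug->D
Char 4 ('B'): step: R->7, L=7; B->plug->B->R->F->L->A->refl->F->L'->A->R'->A->plug->A
Char 5 ('C'): step: R->0, L->0 (L advanced); C->plug->C->R->C->L->B->refl->G->L'->G->R'->E->plug->E
Char 6 ('F'): step: R->1, L=0; F->plug->F->R->H->L->E->refl->H->L'->E->R'->E->plug->E
Char 7 ('G'): step: R->2, L=0; G->plug->G->R->C->L->B->refl->G->L'->G->R'->E->plug->E
Char 8 ('B'): step: R->3, L=0; B->plug->B->R->D->L->F->refl->A->L'->B->R'->F->plug->F
Char 9 ('G'): step: R->4, L=0; G->plug->G->R->G->L->G->refl->B->L'->C->R'->A->plug->A
Char 10 ('A'): step: R->5, L=0; A->plug->A->R->A->L->D->refl->C->L'->F->R'->F->plug->F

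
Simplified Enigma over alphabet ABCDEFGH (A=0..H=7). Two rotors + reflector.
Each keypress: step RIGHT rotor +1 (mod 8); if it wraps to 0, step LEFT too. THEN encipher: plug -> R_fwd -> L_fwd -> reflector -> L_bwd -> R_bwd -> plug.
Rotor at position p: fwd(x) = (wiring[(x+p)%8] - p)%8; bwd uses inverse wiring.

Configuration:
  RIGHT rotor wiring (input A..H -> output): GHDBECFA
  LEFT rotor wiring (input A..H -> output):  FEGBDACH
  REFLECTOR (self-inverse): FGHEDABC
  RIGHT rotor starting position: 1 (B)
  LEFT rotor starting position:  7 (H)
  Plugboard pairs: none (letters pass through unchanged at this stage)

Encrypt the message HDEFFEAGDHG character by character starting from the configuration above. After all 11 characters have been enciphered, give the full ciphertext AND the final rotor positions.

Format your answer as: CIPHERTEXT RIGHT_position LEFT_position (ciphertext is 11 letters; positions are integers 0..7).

Char 1 ('H'): step: R->2, L=7; H->plug->H->R->F->L->E->refl->D->L'->H->R'->B->plug->B
Char 2 ('D'): step: R->3, L=7; D->plug->D->R->C->L->F->refl->A->L'->A->R'->H->plug->H
Char 3 ('E'): step: R->4, L=7; E->plug->E->R->C->L->F->refl->A->L'->A->R'->A->plug->A
Char 4 ('F'): step: R->5, L=7; F->plug->F->R->G->L->B->refl->G->L'->B->R'->D->plug->D
Char 5 ('F'): step: R->6, L=7; F->plug->F->R->D->L->H->refl->C->L'->E->R'->H->plug->H
Char 6 ('E'): step: R->7, L=7; E->plug->E->R->C->L->F->refl->A->L'->A->R'->C->plug->C
Char 7 ('A'): step: R->0, L->0 (L advanced); A->plug->A->R->G->L->C->refl->H->L'->H->R'->B->plug->B
Char 8 ('G'): step: R->1, L=0; G->plug->G->R->H->L->H->refl->C->L'->G->R'->A->plug->A
Char 9 ('D'): step: R->2, L=0; D->plug->D->R->A->L->F->refl->A->L'->F->R'->H->plug->H
Char 10 ('H'): step: R->3, L=0; H->plug->H->R->A->L->F->refl->A->L'->F->R'->E->plug->E
Char 11 ('G'): step: R->4, L=0; G->plug->G->R->H->L->H->refl->C->L'->G->R'->B->plug->B
Final: ciphertext=BHADHCBAHEB, RIGHT=4, LEFT=0

Answer: BHADHCBAHEB 4 0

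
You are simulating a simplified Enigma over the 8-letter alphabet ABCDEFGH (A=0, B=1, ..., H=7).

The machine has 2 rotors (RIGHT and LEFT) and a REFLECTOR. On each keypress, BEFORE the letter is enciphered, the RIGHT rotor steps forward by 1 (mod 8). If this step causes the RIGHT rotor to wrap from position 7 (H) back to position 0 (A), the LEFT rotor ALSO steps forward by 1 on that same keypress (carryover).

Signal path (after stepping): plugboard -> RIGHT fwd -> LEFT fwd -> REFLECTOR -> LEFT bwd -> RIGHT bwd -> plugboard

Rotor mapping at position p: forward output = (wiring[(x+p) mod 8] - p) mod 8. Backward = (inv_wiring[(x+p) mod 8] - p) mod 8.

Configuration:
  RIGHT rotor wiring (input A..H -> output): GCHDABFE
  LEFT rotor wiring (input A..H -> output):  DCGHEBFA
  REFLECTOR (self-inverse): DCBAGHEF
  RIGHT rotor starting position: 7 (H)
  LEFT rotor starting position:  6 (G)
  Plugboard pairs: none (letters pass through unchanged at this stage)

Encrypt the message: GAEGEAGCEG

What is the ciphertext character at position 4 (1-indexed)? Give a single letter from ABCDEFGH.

Char 1 ('G'): step: R->0, L->7 (L advanced); G->plug->G->R->F->L->F->refl->H->L'->D->R'->D->plug->D
Char 2 ('A'): step: R->1, L=7; A->plug->A->R->B->L->E->refl->G->L'->H->R'->D->plug->D
Char 3 ('E'): step: R->2, L=7; E->plug->E->R->D->L->H->refl->F->L'->F->R'->A->plug->A
Char 4 ('G'): step: R->3, L=7; G->plug->G->R->H->L->G->refl->E->L'->B->R'->E->plug->E

E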